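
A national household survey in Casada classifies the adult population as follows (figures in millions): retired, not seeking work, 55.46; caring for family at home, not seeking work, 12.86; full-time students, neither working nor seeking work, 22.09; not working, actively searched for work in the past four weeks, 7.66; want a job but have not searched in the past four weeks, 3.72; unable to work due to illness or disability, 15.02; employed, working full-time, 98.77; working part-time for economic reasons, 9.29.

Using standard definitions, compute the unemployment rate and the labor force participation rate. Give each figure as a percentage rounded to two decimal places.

Unemployment rate ≈ 6.62%; labor force participation rate ≈ 51.46%.

Employed = 98.77 + 9.29 = 108.06 million (anyone who worked, including part-time for economic reasons, counts as employed).
Unemployed = 7.66 million.
Labor force = 108.06 + 7.66 = 115.72 million.
Not in labor force = 55.46 + 12.86 + 22.09 + 3.72 + 15.02 = 109.15 million (those not working and not actively searching are outside the labor force — including those who want a job but have given up searching).
Civilian working-age population = 115.72 + 109.15 = 224.87 million.
Unemployment rate = 7.66 / 115.72 = 6.62%.
Labor force participation rate = 115.72 / 224.87 = 51.46%.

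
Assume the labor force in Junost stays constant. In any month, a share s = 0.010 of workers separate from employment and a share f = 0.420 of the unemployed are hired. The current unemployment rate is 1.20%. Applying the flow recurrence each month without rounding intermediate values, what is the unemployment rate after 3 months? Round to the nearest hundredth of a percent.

With a fixed labor force, u_{t+1} = u_t + s·(1−u_t) − f·u_t = u_t·(1−s−f) + s.
Here 1−s−f = 0.570 and s = 0.010.
u_1 = 0.012000 × 0.570 + 0.010 = 0.016840.
u_2 = 0.016840 × 0.570 + 0.010 = 0.019599.
u_3 = 0.019599 × 0.570 + 0.010 = 0.021171.

Unemployment rate after three months ≈ 2.12%.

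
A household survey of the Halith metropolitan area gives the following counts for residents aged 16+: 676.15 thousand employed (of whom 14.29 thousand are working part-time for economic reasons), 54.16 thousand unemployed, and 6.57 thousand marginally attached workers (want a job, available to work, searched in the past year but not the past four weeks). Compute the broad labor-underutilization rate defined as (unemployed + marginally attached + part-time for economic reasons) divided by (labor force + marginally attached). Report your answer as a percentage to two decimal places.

Labor force = 676.15 + 54.16 = 730.31 thousand.
Numerator = 54.16 + 6.57 + 14.29 = 75.02 thousand.
Denominator = 730.31 + 6.57 = 736.88 thousand.
Broad rate = 75.02 / 736.88 = 10.18%.

Broad underutilization rate ≈ 10.18%.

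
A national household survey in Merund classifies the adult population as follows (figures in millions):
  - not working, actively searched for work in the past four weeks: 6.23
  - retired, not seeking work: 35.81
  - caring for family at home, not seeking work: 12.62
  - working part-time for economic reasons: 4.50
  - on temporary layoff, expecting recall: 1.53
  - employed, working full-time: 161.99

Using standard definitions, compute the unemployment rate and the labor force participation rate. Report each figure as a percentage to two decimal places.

Employed = 4.50 + 161.99 = 166.49 million (anyone who worked, including part-time for economic reasons, counts as employed).
Unemployed = 6.23 + 1.53 = 7.76 million (jobless and actively searching, or on temporary layoff).
Labor force = 166.49 + 7.76 = 174.25 million.
Not in labor force = 35.81 + 12.62 = 48.43 million (those not working and not actively searching are outside the labor force).
Civilian working-age population = 174.25 + 48.43 = 222.68 million.
Unemployment rate = 7.76 / 174.25 = 4.45%.
Labor force participation rate = 174.25 / 222.68 = 78.25%.

Unemployment rate ≈ 4.45%; labor force participation rate ≈ 78.25%.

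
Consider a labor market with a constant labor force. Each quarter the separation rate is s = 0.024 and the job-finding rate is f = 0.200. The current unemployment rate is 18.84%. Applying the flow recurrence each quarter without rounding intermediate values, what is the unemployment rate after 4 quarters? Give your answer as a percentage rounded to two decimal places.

Unemployment rate after four quarters ≈ 13.66%.

With a fixed labor force, u_{t+1} = u_t + s·(1−u_t) − f·u_t = u_t·(1−s−f) + s.
Here 1−s−f = 0.776 and s = 0.024.
u_1 = 0.188400 × 0.776 + 0.024 = 0.170198.
u_2 = 0.170198 × 0.776 + 0.024 = 0.156074.
u_3 = 0.156074 × 0.776 + 0.024 = 0.145113.
u_4 = 0.145113 × 0.776 + 0.024 = 0.136608.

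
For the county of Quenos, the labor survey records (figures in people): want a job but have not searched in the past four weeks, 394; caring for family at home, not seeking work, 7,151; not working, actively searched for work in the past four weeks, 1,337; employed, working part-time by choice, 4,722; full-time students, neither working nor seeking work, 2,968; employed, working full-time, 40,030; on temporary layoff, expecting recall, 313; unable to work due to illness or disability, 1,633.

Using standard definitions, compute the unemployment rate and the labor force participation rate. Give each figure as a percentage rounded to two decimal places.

Unemployment rate ≈ 3.56%; labor force participation rate ≈ 79.25%.

Employed = 4,722 + 40,030 = 44,752.
Unemployed = 1,337 + 313 = 1,650 (jobless and actively searching, or on temporary layoff).
Labor force = 44,752 + 1,650 = 46,402.
Not in labor force = 394 + 7,151 + 2,968 + 1,633 = 12,146 (those not working and not actively searching are outside the labor force — including those who want a job but have given up searching).
Civilian working-age population = 46,402 + 12,146 = 58,548.
Unemployment rate = 1,650 / 46,402 = 3.56%.
Labor force participation rate = 46,402 / 58,548 = 79.25%.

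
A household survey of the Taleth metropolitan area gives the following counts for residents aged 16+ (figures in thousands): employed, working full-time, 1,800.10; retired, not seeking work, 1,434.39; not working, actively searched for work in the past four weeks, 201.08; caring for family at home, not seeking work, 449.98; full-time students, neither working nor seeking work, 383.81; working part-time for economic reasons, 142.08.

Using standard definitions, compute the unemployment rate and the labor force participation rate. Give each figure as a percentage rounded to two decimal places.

Unemployment rate ≈ 9.38%; labor force participation rate ≈ 48.58%.

Employed = 1,800.10 + 142.08 = 1,942.18 thousand (anyone who worked, including part-time for economic reasons, counts as employed).
Unemployed = 201.08 thousand.
Labor force = 1,942.18 + 201.08 = 2,143.26 thousand.
Not in labor force = 1,434.39 + 449.98 + 383.81 = 2,268.18 thousand (those not working and not actively searching are outside the labor force).
Civilian working-age population = 2,143.26 + 2,268.18 = 4,411.44 thousand.
Unemployment rate = 201.08 / 2,143.26 = 9.38%.
Labor force participation rate = 2,143.26 / 4,411.44 = 48.58%.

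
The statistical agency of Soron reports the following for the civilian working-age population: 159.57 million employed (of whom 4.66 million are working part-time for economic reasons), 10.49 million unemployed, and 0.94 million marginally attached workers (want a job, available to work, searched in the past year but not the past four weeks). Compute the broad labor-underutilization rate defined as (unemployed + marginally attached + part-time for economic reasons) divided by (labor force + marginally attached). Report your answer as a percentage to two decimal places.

Broad underutilization rate ≈ 9.41%.

Labor force = 159.57 + 10.49 = 170.06 million.
Numerator = 10.49 + 0.94 + 4.66 = 16.09 million.
Denominator = 170.06 + 0.94 = 171.00 million.
Broad rate = 16.09 / 171.00 = 9.41%.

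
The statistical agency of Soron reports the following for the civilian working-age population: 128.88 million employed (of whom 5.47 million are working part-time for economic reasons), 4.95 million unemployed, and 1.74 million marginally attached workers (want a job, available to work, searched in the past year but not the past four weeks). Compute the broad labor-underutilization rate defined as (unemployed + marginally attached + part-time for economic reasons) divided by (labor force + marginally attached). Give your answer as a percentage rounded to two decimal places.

Broad underutilization rate ≈ 8.97%.

Labor force = 128.88 + 4.95 = 133.83 million.
Numerator = 4.95 + 1.74 + 5.47 = 12.16 million.
Denominator = 133.83 + 1.74 = 135.57 million.
Broad rate = 12.16 / 135.57 = 8.97%.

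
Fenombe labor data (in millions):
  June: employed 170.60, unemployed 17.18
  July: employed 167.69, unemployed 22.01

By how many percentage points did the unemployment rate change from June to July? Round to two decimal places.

The unemployment rate changed by +2.45 percentage points.

June: labor force = 170.60 + 17.18 = 187.78; u = 17.18/187.78 = 9.15%.
July: labor force = 167.69 + 22.01 = 189.70; u = 22.01/189.70 = 11.60%.
Change = 11.60% − 9.15% = +2.45 pp.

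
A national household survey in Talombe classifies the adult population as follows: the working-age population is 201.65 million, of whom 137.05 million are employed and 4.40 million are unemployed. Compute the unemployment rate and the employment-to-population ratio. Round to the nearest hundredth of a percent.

Unemployment rate ≈ 3.11%; employment-population ratio ≈ 67.96%.

Labor force = employed + unemployed = 137.05 + 4.40 = 141.45 million.
Unemployment rate = 4.40 / 141.45 = 3.11%.
Employment-population ratio = 137.05 / 201.65 = 67.96%.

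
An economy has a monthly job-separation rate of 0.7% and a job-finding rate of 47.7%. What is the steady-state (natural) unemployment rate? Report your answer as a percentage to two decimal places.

At steady state the flows balance: s·E = f·U, so U/(E+U) = s/(s+f).
u* = 0.7 / (0.7 + 47.7) = 0.7 / 48.40 = 1.45%.

Steady-state unemployment rate ≈ 1.45%.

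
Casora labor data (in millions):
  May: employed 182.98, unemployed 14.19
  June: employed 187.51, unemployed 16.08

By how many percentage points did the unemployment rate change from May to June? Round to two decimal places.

The unemployment rate changed by +0.70 percentage points.

May: labor force = 182.98 + 14.19 = 197.17; u = 14.19/197.17 = 7.20%.
June: labor force = 187.51 + 16.08 = 203.59; u = 16.08/203.59 = 7.90%.
Change = 7.90% − 7.20% = +0.70 pp.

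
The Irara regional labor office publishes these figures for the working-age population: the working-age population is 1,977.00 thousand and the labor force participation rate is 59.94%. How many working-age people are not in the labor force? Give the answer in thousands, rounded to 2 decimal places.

Share not in the labor force = 1 − 0.5994 = 0.4006.
Not in labor force = 0.4006 × 1,977.00 ≈ 791.99 thousand.

About 791.99 thousand are not in the labor force.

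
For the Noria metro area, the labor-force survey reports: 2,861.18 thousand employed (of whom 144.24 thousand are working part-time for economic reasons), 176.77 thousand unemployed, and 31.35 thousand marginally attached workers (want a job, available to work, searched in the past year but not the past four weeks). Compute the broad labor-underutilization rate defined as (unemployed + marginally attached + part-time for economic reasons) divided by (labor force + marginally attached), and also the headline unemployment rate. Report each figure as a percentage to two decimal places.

Labor force = 2,861.18 + 176.77 = 3,037.95 thousand.
Numerator = 176.77 + 31.35 + 144.24 = 352.36 thousand.
Denominator = 3,037.95 + 31.35 = 3,069.30 thousand.
Broad rate = 352.36 / 3,069.30 = 11.48%.
Headline unemployment rate = 176.77 / 3,037.95 = 5.82%.

Broad underutilization rate ≈ 11.48%; headline unemployment rate ≈ 5.82%.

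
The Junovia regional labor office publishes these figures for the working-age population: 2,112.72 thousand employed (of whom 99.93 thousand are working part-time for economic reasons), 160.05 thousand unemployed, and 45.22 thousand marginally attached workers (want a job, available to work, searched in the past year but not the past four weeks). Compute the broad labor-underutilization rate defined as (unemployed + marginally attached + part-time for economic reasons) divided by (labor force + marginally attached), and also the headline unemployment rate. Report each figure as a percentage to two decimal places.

Labor force = 2,112.72 + 160.05 = 2,272.77 thousand.
Numerator = 160.05 + 45.22 + 99.93 = 305.20 thousand.
Denominator = 2,272.77 + 45.22 = 2,317.99 thousand.
Broad rate = 305.20 / 2,317.99 = 13.17%.
Headline unemployment rate = 160.05 / 2,272.77 = 7.04%.

Broad underutilization rate ≈ 13.17%; headline unemployment rate ≈ 7.04%.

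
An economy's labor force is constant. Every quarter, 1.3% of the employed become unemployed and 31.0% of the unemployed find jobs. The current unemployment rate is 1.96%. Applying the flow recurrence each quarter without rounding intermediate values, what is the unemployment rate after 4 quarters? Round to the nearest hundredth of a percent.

With a fixed labor force, u_{t+1} = u_t + s·(1−u_t) − f·u_t = u_t·(1−s−f) + s.
Here 1−s−f = 0.677 and s = 0.013.
u_1 = 0.019600 × 0.677 + 0.013 = 0.026269.
u_2 = 0.026269 × 0.677 + 0.013 = 0.030784.
u_3 = 0.030784 × 0.677 + 0.013 = 0.033841.
u_4 = 0.033841 × 0.677 + 0.013 = 0.035910.

Unemployment rate after four quarters ≈ 3.59%.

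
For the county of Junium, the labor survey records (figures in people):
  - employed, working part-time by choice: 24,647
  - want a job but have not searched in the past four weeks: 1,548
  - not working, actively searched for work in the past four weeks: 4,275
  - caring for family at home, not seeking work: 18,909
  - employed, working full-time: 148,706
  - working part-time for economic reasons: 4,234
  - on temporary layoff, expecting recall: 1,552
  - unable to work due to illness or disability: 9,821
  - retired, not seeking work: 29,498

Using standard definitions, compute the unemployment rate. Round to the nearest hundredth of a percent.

Employed = 24,647 + 148,706 + 4,234 = 177,587 (anyone who worked, including part-time for economic reasons, counts as employed).
Unemployed = 4,275 + 1,552 = 5,827 (jobless and actively searching, or on temporary layoff).
Labor force = 177,587 + 5,827 = 183,414.
Unemployment rate = 5,827 / 183,414 = 3.18%.

Unemployment rate ≈ 3.18%.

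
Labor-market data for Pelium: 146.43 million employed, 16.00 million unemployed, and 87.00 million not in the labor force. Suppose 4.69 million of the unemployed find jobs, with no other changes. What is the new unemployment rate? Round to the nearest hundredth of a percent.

New unemployment rate ≈ 6.96%.

Initially, labor force = 146.43 + 16.00 = 162.43 million, so u = 16.00/162.43 = 9.85%.
After the change, unemployed falls and employed rises by 4.69; labor force unchanged → E = 151.12, U = 11.31, labor force = 162.43 million.
New unemployment rate = 11.31 / 162.43 = 6.96%.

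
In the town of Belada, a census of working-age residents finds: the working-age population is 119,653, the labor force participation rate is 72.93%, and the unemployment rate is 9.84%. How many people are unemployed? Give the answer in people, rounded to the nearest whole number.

Labor force = 0.7293 × 119,653 = 87,263.
Unemployed = 0.0984 × 87,263 ≈ 8,587.

About 8,587 are unemployed.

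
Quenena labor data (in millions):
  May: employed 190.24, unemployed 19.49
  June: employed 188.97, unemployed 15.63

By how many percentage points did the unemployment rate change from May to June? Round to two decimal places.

The unemployment rate changed by −1.65 percentage points.

May: labor force = 190.24 + 19.49 = 209.73; u = 19.49/209.73 = 9.29%.
June: labor force = 188.97 + 15.63 = 204.60; u = 15.63/204.60 = 7.64%.
Change = 7.64% − 9.29% = −1.65 pp.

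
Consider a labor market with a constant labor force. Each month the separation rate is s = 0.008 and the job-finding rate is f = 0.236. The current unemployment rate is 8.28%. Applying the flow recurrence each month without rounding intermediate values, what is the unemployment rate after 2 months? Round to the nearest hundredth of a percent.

With a fixed labor force, u_{t+1} = u_t + s·(1−u_t) − f·u_t = u_t·(1−s−f) + s.
Here 1−s−f = 0.756 and s = 0.008.
u_1 = 0.082800 × 0.756 + 0.008 = 0.070597.
u_2 = 0.070597 × 0.756 + 0.008 = 0.061371.

Unemployment rate after two months ≈ 6.14%.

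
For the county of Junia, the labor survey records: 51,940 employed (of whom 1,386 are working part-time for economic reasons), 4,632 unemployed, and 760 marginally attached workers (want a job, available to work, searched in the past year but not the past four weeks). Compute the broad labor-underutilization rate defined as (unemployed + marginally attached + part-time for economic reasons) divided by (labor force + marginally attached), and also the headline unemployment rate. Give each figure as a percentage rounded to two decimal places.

Broad underutilization rate ≈ 11.82%; headline unemployment rate ≈ 8.19%.

Labor force = 51,940 + 4,632 = 56,572.
Numerator = 4,632 + 760 + 1,386 = 6,778.
Denominator = 56,572 + 760 = 57,332.
Broad rate = 6,778 / 57,332 = 11.82%.
Headline unemployment rate = 4,632 / 56,572 = 8.19%.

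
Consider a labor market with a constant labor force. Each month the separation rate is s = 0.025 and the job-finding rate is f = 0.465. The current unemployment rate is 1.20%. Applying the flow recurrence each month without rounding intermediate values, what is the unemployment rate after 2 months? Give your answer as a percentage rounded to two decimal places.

With a fixed labor force, u_{t+1} = u_t + s·(1−u_t) − f·u_t = u_t·(1−s−f) + s.
Here 1−s−f = 0.510 and s = 0.025.
u_1 = 0.012000 × 0.510 + 0.025 = 0.031120.
u_2 = 0.031120 × 0.510 + 0.025 = 0.040871.

Unemployment rate after two months ≈ 4.09%.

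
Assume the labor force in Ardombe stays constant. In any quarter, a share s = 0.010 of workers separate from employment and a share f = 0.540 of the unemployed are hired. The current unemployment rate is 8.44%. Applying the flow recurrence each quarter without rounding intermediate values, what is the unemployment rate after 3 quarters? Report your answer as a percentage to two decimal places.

Unemployment rate after three quarters ≈ 2.42%.

With a fixed labor force, u_{t+1} = u_t + s·(1−u_t) − f·u_t = u_t·(1−s−f) + s.
Here 1−s−f = 0.450 and s = 0.010.
u_1 = 0.084400 × 0.450 + 0.010 = 0.047980.
u_2 = 0.047980 × 0.450 + 0.010 = 0.031591.
u_3 = 0.031591 × 0.450 + 0.010 = 0.024216.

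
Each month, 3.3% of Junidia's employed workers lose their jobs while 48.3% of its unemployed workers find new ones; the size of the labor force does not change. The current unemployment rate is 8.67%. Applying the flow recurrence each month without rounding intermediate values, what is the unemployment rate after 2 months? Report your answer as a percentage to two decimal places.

Unemployment rate after two months ≈ 6.93%.

With a fixed labor force, u_{t+1} = u_t + s·(1−u_t) − f·u_t = u_t·(1−s−f) + s.
Here 1−s−f = 0.484 and s = 0.033.
u_1 = 0.086700 × 0.484 + 0.033 = 0.074963.
u_2 = 0.074963 × 0.484 + 0.033 = 0.069282.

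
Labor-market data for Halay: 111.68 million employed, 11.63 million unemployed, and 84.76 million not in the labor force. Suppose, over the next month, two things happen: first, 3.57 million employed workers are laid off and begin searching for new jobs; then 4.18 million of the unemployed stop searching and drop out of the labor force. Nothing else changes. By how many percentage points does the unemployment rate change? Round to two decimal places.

The unemployment rate changes by −0.18 percentage points.

Initially, labor force = 111.68 + 11.63 = 123.31 million, so u = 11.63/123.31 = 9.43%.
After the first change, employed falls and unemployed rises by 3.57; labor force unchanged → E = 108.11, U = 15.20, labor force = 123.31 million.
After the second change, unemployed and labor force both fall by 4.18 → E = 108.11, U = 11.02, labor force = 119.13 million.
New unemployment rate = 11.02 / 119.13 = 9.25%.
Change = 9.25% − 9.43% = −0.18 percentage points.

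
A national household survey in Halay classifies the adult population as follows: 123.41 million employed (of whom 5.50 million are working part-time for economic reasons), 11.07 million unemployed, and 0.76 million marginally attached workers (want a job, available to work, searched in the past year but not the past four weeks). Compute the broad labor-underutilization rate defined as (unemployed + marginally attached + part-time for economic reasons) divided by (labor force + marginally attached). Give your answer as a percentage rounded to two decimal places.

Labor force = 123.41 + 11.07 = 134.48 million.
Numerator = 11.07 + 0.76 + 5.50 = 17.33 million.
Denominator = 134.48 + 0.76 = 135.24 million.
Broad rate = 17.33 / 135.24 = 12.81%.

Broad underutilization rate ≈ 12.81%.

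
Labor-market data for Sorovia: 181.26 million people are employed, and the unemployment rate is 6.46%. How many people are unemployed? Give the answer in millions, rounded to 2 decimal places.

Let U be the number unemployed. The labor force is E + U, and U/(E+U) = 0.0646.
So U = 0.0646 × 181.26 / (1 − 0.0646) = 11.7094 / 0.9354 ≈ 12.52 million.

About 12.52 million are unemployed.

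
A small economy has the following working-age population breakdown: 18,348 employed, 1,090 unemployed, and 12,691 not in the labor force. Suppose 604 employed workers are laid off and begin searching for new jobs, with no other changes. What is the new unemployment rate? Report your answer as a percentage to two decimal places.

Initially, labor force = 18,348 + 1,090 = 19,438, so u = 1,090/19,438 = 5.61%.
After the change, employed falls and unemployed rises by 604; labor force unchanged → E = 17,744, U = 1,694, labor force = 19,438.
New unemployment rate = 1,694 / 19,438 = 8.71%.

New unemployment rate ≈ 8.71%.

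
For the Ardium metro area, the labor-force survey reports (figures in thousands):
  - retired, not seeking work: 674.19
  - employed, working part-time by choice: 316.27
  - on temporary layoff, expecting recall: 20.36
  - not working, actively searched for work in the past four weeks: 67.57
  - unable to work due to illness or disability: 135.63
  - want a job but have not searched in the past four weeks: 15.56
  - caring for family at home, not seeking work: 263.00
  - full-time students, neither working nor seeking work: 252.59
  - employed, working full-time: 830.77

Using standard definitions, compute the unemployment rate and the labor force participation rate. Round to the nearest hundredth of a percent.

Employed = 316.27 + 830.77 = 1,147.04 thousand.
Unemployed = 20.36 + 67.57 = 87.93 thousand (jobless and actively searching, or on temporary layoff).
Labor force = 1,147.04 + 87.93 = 1,234.97 thousand.
Not in labor force = 674.19 + 135.63 + 15.56 + 263.00 + 252.59 = 1,340.97 thousand (those not working and not actively searching are outside the labor force — including those who want a job but have given up searching).
Civilian working-age population = 1,234.97 + 1,340.97 = 2,575.94 thousand.
Unemployment rate = 87.93 / 1,234.97 = 7.12%.
Labor force participation rate = 1,234.97 / 2,575.94 = 47.94%.

Unemployment rate ≈ 7.12%; labor force participation rate ≈ 47.94%.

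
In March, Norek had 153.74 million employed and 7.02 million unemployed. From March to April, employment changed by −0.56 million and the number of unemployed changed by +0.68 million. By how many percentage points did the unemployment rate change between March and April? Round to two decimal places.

March: labor force = 153.74 + 7.02 = 160.76; u = 7.02/160.76 = 4.37%.
April: labor force = 153.18 + 7.70 = 160.88; u = 7.70/160.88 = 4.79%.
Change = 4.79% − 4.37% = +0.42 pp.

The unemployment rate changed by +0.42 percentage points.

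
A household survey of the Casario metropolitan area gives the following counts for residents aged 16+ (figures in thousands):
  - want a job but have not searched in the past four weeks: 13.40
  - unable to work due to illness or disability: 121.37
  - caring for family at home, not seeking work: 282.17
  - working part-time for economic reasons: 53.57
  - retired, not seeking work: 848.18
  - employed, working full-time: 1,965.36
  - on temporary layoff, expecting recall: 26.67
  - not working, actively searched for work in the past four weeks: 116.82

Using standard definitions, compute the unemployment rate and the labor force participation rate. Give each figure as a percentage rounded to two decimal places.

Unemployment rate ≈ 6.64%; labor force participation rate ≈ 63.09%.

Employed = 53.57 + 1,965.36 = 2,018.93 thousand (anyone who worked, including part-time for economic reasons, counts as employed).
Unemployed = 26.67 + 116.82 = 143.49 thousand (jobless and actively searching, or on temporary layoff).
Labor force = 2,018.93 + 143.49 = 2,162.42 thousand.
Not in labor force = 13.40 + 121.37 + 282.17 + 848.18 = 1,265.12 thousand (those not working and not actively searching are outside the labor force — including those who want a job but have given up searching).
Civilian working-age population = 2,162.42 + 1,265.12 = 3,427.54 thousand.
Unemployment rate = 143.49 / 2,162.42 = 6.64%.
Labor force participation rate = 2,162.42 / 3,427.54 = 63.09%.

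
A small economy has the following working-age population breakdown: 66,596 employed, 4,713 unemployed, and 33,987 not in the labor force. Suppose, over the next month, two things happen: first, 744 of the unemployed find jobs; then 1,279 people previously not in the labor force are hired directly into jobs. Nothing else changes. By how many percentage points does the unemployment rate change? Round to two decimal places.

The unemployment rate changes by −1.14 percentage points.

Initially, labor force = 66,596 + 4,713 = 71,309, so u = 4,713/71,309 = 6.61%.
After the first change, unemployed falls and employed rises by 744; labor force unchanged → E = 67,340, U = 3,969, labor force = 71,309.
After the second change, employed and labor force both rise by 1,279; unemployed unchanged → E = 68,619, U = 3,969, labor force = 72,588.
New unemployment rate = 3,969 / 72,588 = 5.47%.
Change = 5.47% − 6.61% = −1.14 percentage points.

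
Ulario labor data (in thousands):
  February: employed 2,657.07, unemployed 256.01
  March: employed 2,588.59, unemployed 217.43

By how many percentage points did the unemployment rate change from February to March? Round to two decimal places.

February: labor force = 2,657.07 + 256.01 = 2,913.08; u = 256.01/2,913.08 = 8.79%.
March: labor force = 2,588.59 + 217.43 = 2,806.02; u = 217.43/2,806.02 = 7.75%.
Change = 7.75% − 8.79% = −1.04 pp.

The unemployment rate changed by −1.04 percentage points.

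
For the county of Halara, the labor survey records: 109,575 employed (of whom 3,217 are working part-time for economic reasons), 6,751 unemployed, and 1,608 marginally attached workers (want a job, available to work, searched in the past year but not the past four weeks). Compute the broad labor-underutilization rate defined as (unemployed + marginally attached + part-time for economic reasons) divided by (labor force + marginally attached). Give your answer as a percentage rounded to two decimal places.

Labor force = 109,575 + 6,751 = 116,326.
Numerator = 6,751 + 1,608 + 3,217 = 11,576.
Denominator = 116,326 + 1,608 = 117,934.
Broad rate = 11,576 / 117,934 = 9.82%.

Broad underutilization rate ≈ 9.82%.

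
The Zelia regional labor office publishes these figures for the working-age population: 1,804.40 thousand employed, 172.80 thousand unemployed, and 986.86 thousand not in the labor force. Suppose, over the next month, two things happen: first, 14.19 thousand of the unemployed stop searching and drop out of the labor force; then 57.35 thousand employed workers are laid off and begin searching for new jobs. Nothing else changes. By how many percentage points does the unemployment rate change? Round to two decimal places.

Initially, labor force = 1,804.40 + 172.80 = 1,977.20 thousand, so u = 172.80/1,977.20 = 8.74%.
After the first change, unemployed and labor force both fall by 14.19 → E = 1,804.40, U = 158.61, labor force = 1,963.01 thousand.
After the second change, employed falls and unemployed rises by 57.35; labor force unchanged → E = 1,747.05, U = 215.96, labor force = 1,963.01 thousand.
New unemployment rate = 215.96 / 1,963.01 = 11.00%.
Change = 11.00% − 8.74% = +2.26 percentage points.

The unemployment rate changes by +2.26 percentage points.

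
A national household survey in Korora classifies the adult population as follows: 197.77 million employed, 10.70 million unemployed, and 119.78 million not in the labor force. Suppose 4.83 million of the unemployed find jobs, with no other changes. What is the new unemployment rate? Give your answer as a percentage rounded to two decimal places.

New unemployment rate ≈ 2.82%.

Initially, labor force = 197.77 + 10.70 = 208.47 million, so u = 10.70/208.47 = 5.13%.
After the change, unemployed falls and employed rises by 4.83; labor force unchanged → E = 202.60, U = 5.87, labor force = 208.47 million.
New unemployment rate = 5.87 / 208.47 = 2.82%.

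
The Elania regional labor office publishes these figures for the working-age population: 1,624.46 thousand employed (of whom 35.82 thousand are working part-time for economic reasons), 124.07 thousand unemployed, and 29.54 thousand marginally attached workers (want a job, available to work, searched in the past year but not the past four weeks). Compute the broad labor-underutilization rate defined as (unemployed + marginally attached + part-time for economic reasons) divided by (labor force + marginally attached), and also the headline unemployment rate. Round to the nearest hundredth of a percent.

Broad underutilization rate ≈ 10.65%; headline unemployment rate ≈ 7.10%.

Labor force = 1,624.46 + 124.07 = 1,748.53 thousand.
Numerator = 124.07 + 29.54 + 35.82 = 189.43 thousand.
Denominator = 1,748.53 + 29.54 = 1,778.07 thousand.
Broad rate = 189.43 / 1,778.07 = 10.65%.
Headline unemployment rate = 124.07 / 1,748.53 = 7.10%.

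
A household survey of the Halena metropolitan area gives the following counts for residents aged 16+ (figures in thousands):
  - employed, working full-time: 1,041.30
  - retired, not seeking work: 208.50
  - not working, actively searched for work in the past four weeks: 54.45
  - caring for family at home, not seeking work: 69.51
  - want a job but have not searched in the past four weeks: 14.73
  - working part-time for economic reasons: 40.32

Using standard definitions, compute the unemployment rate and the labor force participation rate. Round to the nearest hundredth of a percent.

Unemployment rate ≈ 4.79%; labor force participation rate ≈ 79.51%.

Employed = 1,041.30 + 40.32 = 1,081.62 thousand (anyone who worked, including part-time for economic reasons, counts as employed).
Unemployed = 54.45 thousand.
Labor force = 1,081.62 + 54.45 = 1,136.07 thousand.
Not in labor force = 208.50 + 69.51 + 14.73 = 292.74 thousand (those not working and not actively searching are outside the labor force — including those who want a job but have given up searching).
Civilian working-age population = 1,136.07 + 292.74 = 1,428.81 thousand.
Unemployment rate = 54.45 / 1,136.07 = 4.79%.
Labor force participation rate = 1,136.07 / 1,428.81 = 79.51%.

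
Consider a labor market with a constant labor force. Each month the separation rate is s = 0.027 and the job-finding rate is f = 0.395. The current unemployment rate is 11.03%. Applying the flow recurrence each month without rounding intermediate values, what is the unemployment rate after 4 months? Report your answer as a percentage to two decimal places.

Unemployment rate after four months ≈ 6.92%.

With a fixed labor force, u_{t+1} = u_t + s·(1−u_t) − f·u_t = u_t·(1−s−f) + s.
Here 1−s−f = 0.578 and s = 0.027.
u_1 = 0.110300 × 0.578 + 0.027 = 0.090753.
u_2 = 0.090753 × 0.578 + 0.027 = 0.079455.
u_3 = 0.079455 × 0.578 + 0.027 = 0.072925.
u_4 = 0.072925 × 0.578 + 0.027 = 0.069151.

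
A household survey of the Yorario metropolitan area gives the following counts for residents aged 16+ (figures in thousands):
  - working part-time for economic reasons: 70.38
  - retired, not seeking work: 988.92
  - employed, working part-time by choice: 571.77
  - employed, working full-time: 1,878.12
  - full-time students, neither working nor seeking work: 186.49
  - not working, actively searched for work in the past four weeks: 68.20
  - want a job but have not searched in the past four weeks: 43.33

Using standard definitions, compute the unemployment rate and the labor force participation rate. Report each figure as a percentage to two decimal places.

Unemployment rate ≈ 2.63%; labor force participation rate ≈ 67.99%.

Employed = 70.38 + 571.77 + 1,878.12 = 2,520.27 thousand (anyone who worked, including part-time for economic reasons, counts as employed).
Unemployed = 68.20 thousand.
Labor force = 2,520.27 + 68.20 = 2,588.47 thousand.
Not in labor force = 988.92 + 186.49 + 43.33 = 1,218.74 thousand (those not working and not actively searching are outside the labor force — including those who want a job but have given up searching).
Civilian working-age population = 2,588.47 + 1,218.74 = 3,807.21 thousand.
Unemployment rate = 68.20 / 2,588.47 = 2.63%.
Labor force participation rate = 2,588.47 / 3,807.21 = 67.99%.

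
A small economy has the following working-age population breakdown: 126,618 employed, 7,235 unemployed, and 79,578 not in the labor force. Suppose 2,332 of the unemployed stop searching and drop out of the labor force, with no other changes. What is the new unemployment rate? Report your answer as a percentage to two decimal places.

Initially, labor force = 126,618 + 7,235 = 133,853, so u = 7,235/133,853 = 5.41%.
After the change, unemployed and labor force both fall by 2,332 → E = 126,618, U = 4,903, labor force = 131,521.
New unemployment rate = 4,903 / 131,521 = 3.73%.

New unemployment rate ≈ 3.73%.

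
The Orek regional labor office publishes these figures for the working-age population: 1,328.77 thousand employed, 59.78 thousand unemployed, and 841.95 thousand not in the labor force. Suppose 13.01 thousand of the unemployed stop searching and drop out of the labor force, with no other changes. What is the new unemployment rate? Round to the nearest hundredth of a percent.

New unemployment rate ≈ 3.40%.

Initially, labor force = 1,328.77 + 59.78 = 1,388.55 thousand, so u = 59.78/1,388.55 = 4.31%.
After the change, unemployed and labor force both fall by 13.01 → E = 1,328.77, U = 46.77, labor force = 1,375.54 thousand.
New unemployment rate = 46.77 / 1,375.54 = 3.40%.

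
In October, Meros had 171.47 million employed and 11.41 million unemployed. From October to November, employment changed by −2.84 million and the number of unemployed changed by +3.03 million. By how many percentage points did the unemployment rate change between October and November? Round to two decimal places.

The unemployment rate changed by +1.65 percentage points.

October: labor force = 171.47 + 11.41 = 182.88; u = 11.41/182.88 = 6.24%.
November: labor force = 168.63 + 14.44 = 183.07; u = 14.44/183.07 = 7.89%.
Change = 7.89% − 6.24% = +1.65 pp.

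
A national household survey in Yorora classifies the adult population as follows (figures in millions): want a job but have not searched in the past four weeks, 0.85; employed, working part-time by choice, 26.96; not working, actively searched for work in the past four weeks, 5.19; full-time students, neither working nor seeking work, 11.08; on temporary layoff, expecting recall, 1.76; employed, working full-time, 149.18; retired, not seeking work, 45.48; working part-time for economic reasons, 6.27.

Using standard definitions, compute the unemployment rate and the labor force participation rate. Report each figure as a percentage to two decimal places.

Unemployment rate ≈ 3.67%; labor force participation rate ≈ 76.74%.

Employed = 26.96 + 149.18 + 6.27 = 182.41 million (anyone who worked, including part-time for economic reasons, counts as employed).
Unemployed = 5.19 + 1.76 = 6.95 million (jobless and actively searching, or on temporary layoff).
Labor force = 182.41 + 6.95 = 189.36 million.
Not in labor force = 0.85 + 11.08 + 45.48 = 57.41 million (those not working and not actively searching are outside the labor force — including those who want a job but have given up searching).
Civilian working-age population = 189.36 + 57.41 = 246.77 million.
Unemployment rate = 6.95 / 189.36 = 3.67%.
Labor force participation rate = 189.36 / 246.77 = 76.74%.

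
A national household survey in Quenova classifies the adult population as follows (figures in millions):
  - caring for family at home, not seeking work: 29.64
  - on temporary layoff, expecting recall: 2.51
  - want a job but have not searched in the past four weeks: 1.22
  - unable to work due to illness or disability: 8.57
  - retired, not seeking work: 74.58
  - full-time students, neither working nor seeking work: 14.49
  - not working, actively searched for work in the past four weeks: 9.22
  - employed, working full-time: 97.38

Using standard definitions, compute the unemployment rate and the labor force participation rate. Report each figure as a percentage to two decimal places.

Employed = 97.38 million.
Unemployed = 2.51 + 9.22 = 11.73 million (jobless and actively searching, or on temporary layoff).
Labor force = 97.38 + 11.73 = 109.11 million.
Not in labor force = 29.64 + 1.22 + 8.57 + 74.58 + 14.49 = 128.50 million (those not working and not actively searching are outside the labor force — including those who want a job but have given up searching).
Civilian working-age population = 109.11 + 128.50 = 237.61 million.
Unemployment rate = 11.73 / 109.11 = 10.75%.
Labor force participation rate = 109.11 / 237.61 = 45.92%.

Unemployment rate ≈ 10.75%; labor force participation rate ≈ 45.92%.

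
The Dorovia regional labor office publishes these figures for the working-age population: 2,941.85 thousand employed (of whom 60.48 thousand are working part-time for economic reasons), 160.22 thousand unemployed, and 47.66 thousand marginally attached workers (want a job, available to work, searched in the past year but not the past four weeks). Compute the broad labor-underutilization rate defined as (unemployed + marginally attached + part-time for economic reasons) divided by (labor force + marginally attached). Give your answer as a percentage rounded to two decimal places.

Broad underutilization rate ≈ 8.52%.

Labor force = 2,941.85 + 160.22 = 3,102.07 thousand.
Numerator = 160.22 + 47.66 + 60.48 = 268.36 thousand.
Denominator = 3,102.07 + 47.66 = 3,149.73 thousand.
Broad rate = 268.36 / 3,149.73 = 8.52%.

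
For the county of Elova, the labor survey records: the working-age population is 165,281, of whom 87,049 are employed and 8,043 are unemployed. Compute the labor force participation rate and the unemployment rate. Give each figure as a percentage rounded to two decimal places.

Labor force = employed + unemployed = 87,049 + 8,043 = 95,092.
Unemployment rate = 8,043 / 95,092 = 8.46%.
Labor force participation rate = 95,092 / 165,281 = 57.53%.

Labor force participation rate ≈ 57.53%; unemployment rate ≈ 8.46%.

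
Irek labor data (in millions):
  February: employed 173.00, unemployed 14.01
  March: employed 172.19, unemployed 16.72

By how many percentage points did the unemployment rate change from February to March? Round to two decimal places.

February: labor force = 173.00 + 14.01 = 187.01; u = 14.01/187.01 = 7.49%.
March: labor force = 172.19 + 16.72 = 188.91; u = 16.72/188.91 = 8.85%.
Change = 8.85% − 7.49% = +1.36 pp.

The unemployment rate changed by +1.36 percentage points.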